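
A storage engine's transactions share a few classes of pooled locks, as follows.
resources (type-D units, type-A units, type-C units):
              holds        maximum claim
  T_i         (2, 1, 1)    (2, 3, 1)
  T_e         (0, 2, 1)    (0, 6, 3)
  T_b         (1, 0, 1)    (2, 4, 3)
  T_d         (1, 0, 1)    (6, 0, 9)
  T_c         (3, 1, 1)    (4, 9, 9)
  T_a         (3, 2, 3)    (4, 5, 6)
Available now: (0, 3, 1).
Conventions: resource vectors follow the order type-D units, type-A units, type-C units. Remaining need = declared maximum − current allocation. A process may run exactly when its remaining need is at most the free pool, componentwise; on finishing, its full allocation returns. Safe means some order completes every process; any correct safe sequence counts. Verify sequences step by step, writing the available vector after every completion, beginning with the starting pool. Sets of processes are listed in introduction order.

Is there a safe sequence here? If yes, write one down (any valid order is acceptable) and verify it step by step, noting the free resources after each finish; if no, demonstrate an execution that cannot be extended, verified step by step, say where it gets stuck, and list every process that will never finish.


UNSAFE — no complete ordering exists.
Key observation: once T_i, T_e, T_a, T_b finish, the pool peaks at (6, 8, 7) — and every remaining process still needs more type-C units than that.
The run T_i, T_e, T_a, T_b cannot be extended any further. Verifying each step:
  pool = (0, 3, 1)
  T_i needs (0, 2, 0) <= (0, 3, 1) -> finishes; pool += (2, 1, 1) = (2, 4, 2)
  T_e needs (0, 4, 2) <= (2, 4, 2) -> finishes; pool += (0, 2, 1) = (2, 6, 3)
  T_a needs (1, 3, 3) <= (2, 6, 3) -> finishes; pool += (3, 2, 3) = (5, 8, 6)
  T_b needs (1, 4, 2) <= (5, 8, 6) -> finishes; pool += (1, 0, 1) = (6, 8, 7)
  blocked: T_d wants (5, 0, 8), pool (6, 8, 7) — not enough type-C units
  blocked: T_c wants (1, 8, 8), pool (6, 8, 7) — not enough type-C units
Permanently blocked: T_d and T_c.


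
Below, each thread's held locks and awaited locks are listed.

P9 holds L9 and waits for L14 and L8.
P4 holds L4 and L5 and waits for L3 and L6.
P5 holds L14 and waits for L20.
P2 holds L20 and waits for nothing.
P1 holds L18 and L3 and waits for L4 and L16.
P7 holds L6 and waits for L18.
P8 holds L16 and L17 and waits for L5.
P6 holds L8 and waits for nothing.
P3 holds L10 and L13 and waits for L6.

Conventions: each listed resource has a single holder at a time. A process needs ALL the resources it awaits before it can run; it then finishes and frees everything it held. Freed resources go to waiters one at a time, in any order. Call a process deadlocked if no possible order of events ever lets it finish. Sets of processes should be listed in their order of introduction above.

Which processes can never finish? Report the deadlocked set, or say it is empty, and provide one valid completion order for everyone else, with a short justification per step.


Deadlocked: P4, P1, P7, P8 and P3.
Key observation: the waits loop around P4 -> P1 -> P4 with no way out; P7 and P8 are caught in further circular waits and P3 waits into the deadlock from upstream.
A valid finishing order for the others: P6, P2, P5, P9.
Walking it through:
  run P6 (it waits on nothing); releases L8
  run P2 (it waits on nothing); releases L20
  P5 waits on L20 — all released -> runs and releases L14
  P9 waits on L14 and L8 — all released -> runs and releases L9


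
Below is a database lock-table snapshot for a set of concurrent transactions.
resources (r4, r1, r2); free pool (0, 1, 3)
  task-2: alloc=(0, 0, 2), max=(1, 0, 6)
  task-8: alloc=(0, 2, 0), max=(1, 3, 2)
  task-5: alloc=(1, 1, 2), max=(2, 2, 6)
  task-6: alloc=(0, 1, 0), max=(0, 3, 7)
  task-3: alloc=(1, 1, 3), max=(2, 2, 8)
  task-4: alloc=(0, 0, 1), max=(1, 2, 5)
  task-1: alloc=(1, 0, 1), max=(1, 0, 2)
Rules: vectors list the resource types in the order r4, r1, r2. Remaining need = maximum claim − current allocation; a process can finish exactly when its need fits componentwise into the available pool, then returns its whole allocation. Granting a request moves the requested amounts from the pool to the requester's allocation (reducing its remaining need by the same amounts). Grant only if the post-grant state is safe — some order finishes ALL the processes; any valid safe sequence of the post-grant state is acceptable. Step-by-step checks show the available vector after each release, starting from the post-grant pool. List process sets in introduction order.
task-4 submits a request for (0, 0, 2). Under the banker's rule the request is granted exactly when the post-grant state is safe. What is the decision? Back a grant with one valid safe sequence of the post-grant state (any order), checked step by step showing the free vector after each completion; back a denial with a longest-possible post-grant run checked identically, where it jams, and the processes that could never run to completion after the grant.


GRANT: granting preserves safety; a valid post-grant sequence is task-1, task-8, task-4, task-3, task-6, task-5, task-2.
Key observation: with (0, 1, 1) left after the transfer, task-1 can run at once — the state stays safe.
Check on the post-grant state, step by step:
  pool = (0, 1, 1)
  task-1 needs (0, 0, 1) <= (0, 1, 1) -> finishes; pool += (1, 0, 1) = (1, 1, 2)
  task-8 needs (1, 1, 2) <= (1, 1, 2) -> finishes; pool += (0, 2, 0) = (1, 3, 2)
  task-4 needs (1, 2, 2) <= (1, 3, 2) -> finishes; pool += (0, 0, 3) = (1, 3, 5)
  task-3 needs (1, 1, 5) <= (1, 3, 5) -> finishes; pool += (1, 1, 3) = (2, 4, 8)
  task-6 needs (0, 2, 7) <= (2, 4, 8) -> finishes; pool += (0, 1, 0) = (2, 5, 8)
  task-5 needs (1, 1, 4) <= (2, 5, 8) -> finishes; pool += (1, 1, 2) = (3, 6, 10)
  task-2 needs (1, 0, 4) <= (3, 6, 10) -> finishes; pool += (0, 0, 2) = (3, 6, 12)


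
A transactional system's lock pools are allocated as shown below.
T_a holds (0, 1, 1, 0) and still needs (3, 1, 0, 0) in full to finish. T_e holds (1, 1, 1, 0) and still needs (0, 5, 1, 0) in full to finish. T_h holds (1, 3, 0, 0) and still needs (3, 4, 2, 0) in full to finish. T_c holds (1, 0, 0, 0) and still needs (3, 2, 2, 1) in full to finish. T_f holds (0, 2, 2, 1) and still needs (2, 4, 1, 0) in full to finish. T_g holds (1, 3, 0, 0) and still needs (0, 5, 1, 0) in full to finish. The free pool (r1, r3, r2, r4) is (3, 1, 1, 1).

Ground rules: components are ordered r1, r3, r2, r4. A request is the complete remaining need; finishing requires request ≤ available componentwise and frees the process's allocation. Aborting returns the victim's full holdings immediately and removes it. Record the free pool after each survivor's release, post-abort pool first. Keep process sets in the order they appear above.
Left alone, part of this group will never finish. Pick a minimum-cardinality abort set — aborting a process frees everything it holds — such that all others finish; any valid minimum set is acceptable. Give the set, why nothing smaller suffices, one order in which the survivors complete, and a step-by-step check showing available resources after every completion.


Minimum abort set: T_g.
Key observation: no ordering could ever have run T_e before the abort of T_g; with (1, 3, 0, 0) back in the pool it fits at step 2.
No smaller set exists: with zero aborts the deadlock remains.
One survivor order: T_a, T_e, T_c, T_f, T_h. Walking it through (post-abort pool first):
  pool = (4, 4, 1, 1)
  T_a needs (3, 1, 0, 0) <= (4, 4, 1, 1) -> finishes; pool += (0, 1, 1, 0) = (4, 5, 2, 1)
  T_e needs (0, 5, 1, 0) <= (4, 5, 2, 1) -> finishes; pool += (1, 1, 1, 0) = (5, 6, 3, 1)
  T_c needs (3, 2, 2, 1) <= (5, 6, 3, 1) -> finishes; pool += (1, 0, 0, 0) = (6, 6, 3, 1)
  T_f needs (2, 4, 1, 0) <= (6, 6, 3, 1) -> finishes; pool += (0, 2, 2, 1) = (6, 8, 5, 2)
  T_h needs (3, 4, 2, 0) <= (6, 8, 5, 2) -> finishes; pool += (1, 3, 0, 0) = (7, 11, 5, 2)


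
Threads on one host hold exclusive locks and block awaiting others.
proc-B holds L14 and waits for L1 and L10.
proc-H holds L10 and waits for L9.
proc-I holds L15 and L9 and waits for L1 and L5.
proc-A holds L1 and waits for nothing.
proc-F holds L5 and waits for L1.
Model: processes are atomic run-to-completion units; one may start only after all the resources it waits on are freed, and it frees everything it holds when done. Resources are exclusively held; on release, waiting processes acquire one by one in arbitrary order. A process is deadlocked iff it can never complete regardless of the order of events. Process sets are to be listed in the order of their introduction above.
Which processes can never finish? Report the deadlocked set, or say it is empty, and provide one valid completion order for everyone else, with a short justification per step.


The deadlocked set is empty.
Key observation: every chain of waits terminates; starting from the processes that wait on nothing, all the rest unlock in turn.
The rest can finish in the order proc-A, proc-F, proc-I, proc-H, proc-B.
Step-by-step check:
  run proc-A (it waits on nothing); releases L1
  proc-F waits on L1 — all released -> runs and releases L5
  proc-I waits on L1 and L5 — all released -> runs and releases L15 and L9
  proc-H waits on L9 — all released -> runs and releases L10
  proc-B waits on L1 and L10 — all released -> runs and releases L14


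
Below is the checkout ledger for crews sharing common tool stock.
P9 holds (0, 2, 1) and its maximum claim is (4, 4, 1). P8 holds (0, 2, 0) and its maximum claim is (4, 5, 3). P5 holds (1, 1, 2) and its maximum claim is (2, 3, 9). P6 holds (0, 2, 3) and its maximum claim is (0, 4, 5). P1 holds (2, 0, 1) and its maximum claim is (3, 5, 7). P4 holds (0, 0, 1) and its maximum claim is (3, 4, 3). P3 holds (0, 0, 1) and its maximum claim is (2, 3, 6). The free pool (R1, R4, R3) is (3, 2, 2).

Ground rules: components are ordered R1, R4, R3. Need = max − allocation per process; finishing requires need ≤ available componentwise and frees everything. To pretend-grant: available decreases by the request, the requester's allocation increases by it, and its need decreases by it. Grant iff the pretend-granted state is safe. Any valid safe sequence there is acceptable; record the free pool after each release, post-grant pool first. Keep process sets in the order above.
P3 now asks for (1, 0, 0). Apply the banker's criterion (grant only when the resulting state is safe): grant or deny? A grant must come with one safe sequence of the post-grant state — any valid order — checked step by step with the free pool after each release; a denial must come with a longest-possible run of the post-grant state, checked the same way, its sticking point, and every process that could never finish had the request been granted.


GRANT: granting preserves safety; a valid post-grant sequence is P6, P3, P4, P5, P1, P8, P9.
Key observation: the grant leaves (2, 2, 2) free — enough for P6, whose release restarts the cascade.
Step-by-step check of the post-grant state:
  pool = (2, 2, 2)
  run P6 (needs (0, 2, 2), free (2, 2, 2)); after release of (0, 2, 3) the pool is (2, 4, 5)
  run P3 (needs (1, 3, 5), free (2, 4, 5)); after release of (1, 0, 1) the pool is (3, 4, 6)
  run P4 (needs (3, 4, 2), free (3, 4, 6)); after release of (0, 0, 1) the pool is (3, 4, 7)
  run P5 (needs (1, 2, 7), free (3, 4, 7)); after release of (1, 1, 2) the pool is (4, 5, 9)
  run P1 (needs (1, 5, 6), free (4, 5, 9)); after release of (2, 0, 1) the pool is (6, 5, 10)
  run P8 (needs (4, 3, 3), free (6, 5, 10)); after release of (0, 2, 0) the pool is (6, 7, 10)
  run P9 (needs (4, 2, 0), free (6, 7, 10)); after release of (0, 2, 1) the pool is (6, 9, 11)


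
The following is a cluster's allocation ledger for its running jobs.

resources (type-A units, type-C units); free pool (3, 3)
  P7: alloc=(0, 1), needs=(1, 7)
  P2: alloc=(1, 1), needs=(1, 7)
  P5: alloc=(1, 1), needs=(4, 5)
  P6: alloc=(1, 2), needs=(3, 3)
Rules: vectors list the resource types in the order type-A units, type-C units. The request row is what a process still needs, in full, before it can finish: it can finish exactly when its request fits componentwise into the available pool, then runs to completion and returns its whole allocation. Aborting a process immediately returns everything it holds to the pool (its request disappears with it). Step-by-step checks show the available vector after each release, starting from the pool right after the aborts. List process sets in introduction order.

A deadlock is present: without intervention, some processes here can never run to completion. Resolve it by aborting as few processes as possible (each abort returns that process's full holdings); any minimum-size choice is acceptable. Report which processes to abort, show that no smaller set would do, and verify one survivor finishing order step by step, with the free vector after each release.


Minimum abort set: P2.
Key observation: before aborting P2, P7 was permanently blocked — no order could ever run it; afterwards it completes at step 3.
Why nothing smaller works: aborting no one leaves the state deadlocked as given.
One survivor order: P6, P5, P7. Step-by-step check (post-abort pool first):
  pool = (4, 4)
  P6: need (3, 3) fits (4, 4); releases (1, 2), pool now (5, 6)
  P5: need (4, 5) fits (5, 6); releases (1, 1), pool now (6, 7)
  P7: need (1, 7) fits (6, 7); releases (0, 1), pool now (6, 8)


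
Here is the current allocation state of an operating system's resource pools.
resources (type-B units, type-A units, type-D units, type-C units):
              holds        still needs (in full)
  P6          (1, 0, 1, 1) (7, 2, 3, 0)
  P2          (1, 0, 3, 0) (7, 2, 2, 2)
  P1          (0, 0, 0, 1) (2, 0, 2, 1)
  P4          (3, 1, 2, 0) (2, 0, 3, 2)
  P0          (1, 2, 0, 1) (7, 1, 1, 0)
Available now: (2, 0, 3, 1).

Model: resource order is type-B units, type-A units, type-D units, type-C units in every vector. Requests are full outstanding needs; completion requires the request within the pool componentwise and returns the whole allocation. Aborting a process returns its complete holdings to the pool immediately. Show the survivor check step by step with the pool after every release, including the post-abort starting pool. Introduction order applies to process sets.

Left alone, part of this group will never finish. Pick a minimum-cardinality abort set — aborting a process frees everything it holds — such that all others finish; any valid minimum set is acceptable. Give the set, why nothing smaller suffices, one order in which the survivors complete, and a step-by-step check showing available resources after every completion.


Abort P2 and P0.
Key observation: no ordering could ever have run P6 before the abort of P2 and P0; with (2, 2, 3, 1) back in the pool it fits at step 2.
Minimality, checking each single-abort alternative: P6 alone leaves P2 blocked (short on type-B units and type-A units); P2 alone leaves P6 blocked (short on type-B units and type-A units); P1 alone leaves P6 blocked (short on type-B units and type-A units); P4 alone leaves P6 blocked (short on type-B units and type-A units); P0 alone leaves P6 blocked (short on type-B units).
The survivors complete as P4, P6, P1. Check, step by step (starting from the post-abort pool):
  pool = (4, 2, 6, 2)
  P4: need (2, 0, 3, 2) fits (4, 2, 6, 2); releases (3, 1, 2, 0), pool now (7, 3, 8, 2)
  P6: need (7, 2, 3, 0) fits (7, 3, 8, 2); releases (1, 0, 1, 1), pool now (8, 3, 9, 3)
  P1: need (2, 0, 2, 1) fits (8, 3, 9, 3); releases (0, 0, 0, 1), pool now (8, 3, 9, 4)


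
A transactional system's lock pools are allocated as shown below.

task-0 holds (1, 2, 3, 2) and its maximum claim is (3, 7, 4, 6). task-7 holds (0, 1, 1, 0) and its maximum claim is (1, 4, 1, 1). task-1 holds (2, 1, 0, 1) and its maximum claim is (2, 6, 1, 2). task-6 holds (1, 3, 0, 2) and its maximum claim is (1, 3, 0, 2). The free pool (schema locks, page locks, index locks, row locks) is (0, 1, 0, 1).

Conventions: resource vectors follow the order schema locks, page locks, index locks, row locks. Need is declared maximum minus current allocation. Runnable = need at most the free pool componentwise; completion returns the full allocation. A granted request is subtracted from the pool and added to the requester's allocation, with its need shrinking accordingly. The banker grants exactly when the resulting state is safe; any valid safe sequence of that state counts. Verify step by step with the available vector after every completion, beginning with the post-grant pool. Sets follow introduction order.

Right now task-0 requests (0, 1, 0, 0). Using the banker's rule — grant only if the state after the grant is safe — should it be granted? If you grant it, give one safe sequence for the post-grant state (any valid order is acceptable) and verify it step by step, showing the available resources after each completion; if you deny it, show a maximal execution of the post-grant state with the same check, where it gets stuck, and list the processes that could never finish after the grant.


DENY — the pretend-granted state is unsafe.
Key observation: after task-6, task-7 the pool peaks at (1, 4, 1, 3), and each blocked process is short somewhere: task-0 on schema locks, row locks; task-1 on page locks.
On the post-grant state, task-6, task-7 is a maximal run — nothing extends it. Check, step by step:
  pool = (0, 0, 0, 1)
  task-6 needs (0, 0, 0, 0) <= (0, 0, 0, 1) -> finishes; pool += (1, 3, 0, 2) = (1, 3, 0, 3)
  task-7 needs (1, 3, 0, 1) <= (1, 3, 0, 3) -> finishes; pool += (0, 1, 1, 0) = (1, 4, 1, 3)
  task-0 still needs (2, 4, 1, 4) but only (1, 4, 1, 3) is free — short on schema locks and row locks
  task-1 still needs (0, 5, 1, 1) but only (1, 4, 1, 3) is free — short on page locks
Post-grant, the permanently blocked set is task-0 and task-1.


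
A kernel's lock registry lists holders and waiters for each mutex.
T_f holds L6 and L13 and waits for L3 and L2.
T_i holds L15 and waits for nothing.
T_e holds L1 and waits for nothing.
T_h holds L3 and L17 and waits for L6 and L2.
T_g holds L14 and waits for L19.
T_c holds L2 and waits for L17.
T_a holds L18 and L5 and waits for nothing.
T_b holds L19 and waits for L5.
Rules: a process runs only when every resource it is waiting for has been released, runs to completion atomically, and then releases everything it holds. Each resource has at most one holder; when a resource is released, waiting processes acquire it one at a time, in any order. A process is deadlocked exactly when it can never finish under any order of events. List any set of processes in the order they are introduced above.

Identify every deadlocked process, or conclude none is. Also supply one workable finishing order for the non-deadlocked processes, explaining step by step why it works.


Deadlocked set: T_f, T_h and T_c.
Key observation: the waits loop around T_f -> T_h -> T_f with no way out; T_c is caught in further circular waits.
One completion order for the rest: T_a, T_e, T_b, T_g, T_i.
Verifying each step:
  T_a: no waits; runs immediately, freeing L18 and L5
  T_e: no waits; runs immediately, freeing L1
  run T_b (all its waits — L5 — are resolved); releases L19
  run T_g (all its waits — L19 — are resolved); releases L14
  T_i: no waits; runs immediately, freeing L15


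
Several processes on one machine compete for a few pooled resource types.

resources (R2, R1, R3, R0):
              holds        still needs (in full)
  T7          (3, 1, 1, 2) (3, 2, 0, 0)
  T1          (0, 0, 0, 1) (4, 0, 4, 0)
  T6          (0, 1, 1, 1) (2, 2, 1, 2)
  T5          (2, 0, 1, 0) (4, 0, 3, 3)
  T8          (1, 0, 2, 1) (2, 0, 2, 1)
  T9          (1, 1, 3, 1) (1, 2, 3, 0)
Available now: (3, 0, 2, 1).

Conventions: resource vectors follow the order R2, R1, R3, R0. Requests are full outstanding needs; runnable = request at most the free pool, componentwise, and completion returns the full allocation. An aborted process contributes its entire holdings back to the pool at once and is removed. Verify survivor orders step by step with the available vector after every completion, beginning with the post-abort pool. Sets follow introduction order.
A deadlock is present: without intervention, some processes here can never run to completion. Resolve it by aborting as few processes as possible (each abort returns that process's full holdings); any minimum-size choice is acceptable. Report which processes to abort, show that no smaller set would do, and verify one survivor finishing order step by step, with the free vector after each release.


Abort T6 and T9.
Key observation: the returned (1, 2, 4, 2) from T6 and T9 is what brings T7 — unrunnable before, under any order — into play at step 1.
No one abort is enough; case by case: T7 alone leaves T6 blocked (short on R1); T1 alone leaves T7 blocked (short on R1); T6 alone leaves T7 blocked (short on R1); T5 alone leaves T7 blocked (short on R1); T8 alone leaves T7 blocked (short on R1); T9 alone leaves T7 blocked (short on R1).
One survivor order: T7, T1, T5, T8. Walking it through (post-abort pool first):
  pool = (4, 2, 6, 3)
  run T7 (needs (3, 2, 0, 0), free (4, 2, 6, 3)); after release of (3, 1, 1, 2) the pool is (7, 3, 7, 5)
  run T1 (needs (4, 0, 4, 0), free (7, 3, 7, 5)); after release of (0, 0, 0, 1) the pool is (7, 3, 7, 6)
  run T5 (needs (4, 0, 3, 3), free (7, 3, 7, 6)); after release of (2, 0, 1, 0) the pool is (9, 3, 8, 6)
  run T8 (needs (2, 0, 2, 1), free (9, 3, 8, 6)); after release of (1, 0, 2, 1) the pool is (10, 3, 10, 7)


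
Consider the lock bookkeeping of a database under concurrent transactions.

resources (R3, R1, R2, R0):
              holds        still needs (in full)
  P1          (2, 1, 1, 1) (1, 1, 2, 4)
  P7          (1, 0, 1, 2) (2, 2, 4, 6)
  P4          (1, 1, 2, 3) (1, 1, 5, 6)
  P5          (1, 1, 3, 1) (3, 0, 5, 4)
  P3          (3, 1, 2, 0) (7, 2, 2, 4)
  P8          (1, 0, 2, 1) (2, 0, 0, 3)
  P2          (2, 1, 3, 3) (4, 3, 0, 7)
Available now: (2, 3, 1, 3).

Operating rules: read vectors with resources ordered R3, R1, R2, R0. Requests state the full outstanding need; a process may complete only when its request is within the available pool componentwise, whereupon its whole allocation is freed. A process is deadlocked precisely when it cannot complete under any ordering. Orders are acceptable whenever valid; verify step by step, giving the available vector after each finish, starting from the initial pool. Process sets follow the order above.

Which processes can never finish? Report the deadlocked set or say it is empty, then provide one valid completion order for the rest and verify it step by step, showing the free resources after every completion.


The deadlocked set is P7, P4, P5, P3 and P2.
Key observation: after P8, P1 the pool peaks at (5, 4, 4, 5), and each blocked process is short somewhere: P7 on R0; P4 on R2, R0; P5 on R2; P3 on R3; P2 on R0.
A valid finishing order for the others: P8, P1. Check, step by step:
  pool = (2, 3, 1, 3)
  run P8 (needs (2, 0, 0, 3), free (2, 3, 1, 3)); after release of (1, 0, 2, 1) the pool is (3, 3, 3, 4)
  run P1 (needs (1, 1, 2, 4), free (3, 3, 3, 4)); after release of (2, 1, 1, 1) the pool is (5, 4, 4, 5)
The blocked processes can never fit:
  P7 cannot run: need (2, 2, 4, 6) vs free (5, 4, 4, 5) (insufficient R0)
  P4 cannot run: need (1, 1, 5, 6) vs free (5, 4, 4, 5) (insufficient R2 and R0)
  P5 cannot run: need (3, 0, 5, 4) vs free (5, 4, 4, 5) (insufficient R2)
  P3 cannot run: need (7, 2, 2, 4) vs free (5, 4, 4, 5) (insufficient R3)
  P2 cannot run: need (4, 3, 0, 7) vs free (5, 4, 4, 5) (insufficient R0)


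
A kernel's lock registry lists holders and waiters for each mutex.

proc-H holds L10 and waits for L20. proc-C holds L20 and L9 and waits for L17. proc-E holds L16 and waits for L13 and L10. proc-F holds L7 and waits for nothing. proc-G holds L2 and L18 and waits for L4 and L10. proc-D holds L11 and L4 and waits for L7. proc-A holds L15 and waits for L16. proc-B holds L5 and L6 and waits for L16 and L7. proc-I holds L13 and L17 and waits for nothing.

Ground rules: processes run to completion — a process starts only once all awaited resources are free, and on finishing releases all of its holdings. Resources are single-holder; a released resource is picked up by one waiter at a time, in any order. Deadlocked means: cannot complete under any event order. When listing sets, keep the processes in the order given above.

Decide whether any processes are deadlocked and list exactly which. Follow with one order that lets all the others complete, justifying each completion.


The deadlocked set is empty.
Key observation: the wait relation is loop-free; peeling off processes with no waits unwinds the whole state.
The rest can finish in the order proc-I, proc-F, proc-C, proc-H, proc-E, proc-D, proc-A, proc-G, proc-B.
Walking it through:
  proc-I: no waits; runs immediately, freeing L13 and L17
  proc-F: no waits; runs immediately, freeing L7
  proc-C: everything it awaited (L17) is free; runs, freeing L20 and L9
  proc-H: everything it awaited (L20) is free; runs, freeing L10
  proc-E: everything it awaited (L13 and L10) is free; runs, freeing L16
  proc-D: everything it awaited (L7) is free; runs, freeing L11 and L4
  proc-A: everything it awaited (L16) is free; runs, freeing L15
  proc-G: everything it awaited (L4 and L10) is free; runs, freeing L2 and L18
  proc-B: everything it awaited (L16 and L7) is free; runs, freeing L5 and L6


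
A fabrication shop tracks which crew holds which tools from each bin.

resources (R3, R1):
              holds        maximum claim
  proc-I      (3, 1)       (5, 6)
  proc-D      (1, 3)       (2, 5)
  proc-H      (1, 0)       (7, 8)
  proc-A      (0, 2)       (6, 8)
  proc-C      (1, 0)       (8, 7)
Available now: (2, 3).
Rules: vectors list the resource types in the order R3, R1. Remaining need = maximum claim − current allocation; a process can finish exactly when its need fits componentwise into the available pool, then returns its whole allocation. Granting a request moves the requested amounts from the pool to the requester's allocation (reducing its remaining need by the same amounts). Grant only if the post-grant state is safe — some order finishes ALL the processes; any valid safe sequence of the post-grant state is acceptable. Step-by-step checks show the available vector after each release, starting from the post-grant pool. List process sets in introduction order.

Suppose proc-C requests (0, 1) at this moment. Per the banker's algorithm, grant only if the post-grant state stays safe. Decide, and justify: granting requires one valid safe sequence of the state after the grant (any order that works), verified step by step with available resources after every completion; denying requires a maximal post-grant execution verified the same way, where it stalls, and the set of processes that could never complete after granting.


GRANT. The post-grant state is safe; one safe sequence: proc-D, proc-I, proc-A, proc-H, proc-C.
Key observation: post-grant, (2, 2) remains, and an order beginning with proc-D completes everyone.
Verifying the post-grant state step by step:
  pool = (2, 2)
  run proc-D (needs (1, 2), free (2, 2)); after release of (1, 3) the pool is (3, 5)
  run proc-I (needs (2, 5), free (3, 5)); after release of (3, 1) the pool is (6, 6)
  run proc-A (needs (6, 6), free (6, 6)); after release of (0, 2) the pool is (6, 8)
  run proc-H (needs (6, 8), free (6, 8)); after release of (1, 0) the pool is (7, 8)
  run proc-C (needs (7, 6), free (7, 8)); after release of (1, 1) the pool is (8, 9)


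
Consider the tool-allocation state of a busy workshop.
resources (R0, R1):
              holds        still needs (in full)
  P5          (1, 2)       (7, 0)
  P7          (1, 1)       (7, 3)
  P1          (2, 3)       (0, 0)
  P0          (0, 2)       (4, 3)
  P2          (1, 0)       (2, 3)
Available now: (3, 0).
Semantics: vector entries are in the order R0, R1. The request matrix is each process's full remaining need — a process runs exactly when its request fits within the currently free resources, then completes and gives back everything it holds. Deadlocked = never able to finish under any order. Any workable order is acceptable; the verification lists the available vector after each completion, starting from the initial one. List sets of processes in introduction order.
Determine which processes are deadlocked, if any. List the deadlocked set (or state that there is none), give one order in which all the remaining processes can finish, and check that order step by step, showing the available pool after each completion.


Deadlocked set: P5 and P7.
Key observation: the wall is R0: completing P1, P2, P0 brings the pool only to (6, 5), and all the rest need more.
The rest can finish in the order P1, P2, P0. Check, step by step:
  pool = (3, 0)
  P1: need (0, 0) fits (3, 0); releases (2, 3), pool now (5, 3)
  P2: need (2, 3) fits (5, 3); releases (1, 0), pool now (6, 3)
  P0: need (4, 3) fits (6, 3); releases (0, 2), pool now (6, 5)
The blocked processes can never fit:
  P5 cannot run: need (7, 0) vs free (6, 5) (insufficient R0)
  P7 cannot run: need (7, 3) vs free (6, 5) (insufficient R0)


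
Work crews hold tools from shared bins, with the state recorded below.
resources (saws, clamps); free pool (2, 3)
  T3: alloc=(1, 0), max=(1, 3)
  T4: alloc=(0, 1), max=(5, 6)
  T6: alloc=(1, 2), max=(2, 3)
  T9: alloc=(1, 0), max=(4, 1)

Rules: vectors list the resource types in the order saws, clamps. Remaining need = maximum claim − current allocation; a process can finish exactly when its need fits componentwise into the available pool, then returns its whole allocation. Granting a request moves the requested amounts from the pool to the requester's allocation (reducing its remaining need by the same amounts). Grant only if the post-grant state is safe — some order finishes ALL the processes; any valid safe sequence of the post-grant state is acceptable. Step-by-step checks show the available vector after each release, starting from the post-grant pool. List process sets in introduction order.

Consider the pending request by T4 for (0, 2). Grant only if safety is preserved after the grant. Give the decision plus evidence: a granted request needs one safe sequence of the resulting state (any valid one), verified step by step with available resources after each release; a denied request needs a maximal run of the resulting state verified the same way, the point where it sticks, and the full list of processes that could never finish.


GRANT — the state after the grant stays safe, e.g. via T6, T3, T9, T4.
Key observation: granting shrinks the pool to (2, 1), yet T6 still fits and the chain goes through.
Check on the post-grant state, step by step:
  pool = (2, 1)
  T6 needs (1, 1) <= (2, 1) -> finishes; pool += (1, 2) = (3, 3)
  T3 needs (0, 3) <= (3, 3) -> finishes; pool += (1, 0) = (4, 3)
  T9 needs (3, 1) <= (4, 3) -> finishes; pool += (1, 0) = (5, 3)
  T4 needs (5, 3) <= (5, 3) -> finishes; pool += (0, 3) = (5, 6)


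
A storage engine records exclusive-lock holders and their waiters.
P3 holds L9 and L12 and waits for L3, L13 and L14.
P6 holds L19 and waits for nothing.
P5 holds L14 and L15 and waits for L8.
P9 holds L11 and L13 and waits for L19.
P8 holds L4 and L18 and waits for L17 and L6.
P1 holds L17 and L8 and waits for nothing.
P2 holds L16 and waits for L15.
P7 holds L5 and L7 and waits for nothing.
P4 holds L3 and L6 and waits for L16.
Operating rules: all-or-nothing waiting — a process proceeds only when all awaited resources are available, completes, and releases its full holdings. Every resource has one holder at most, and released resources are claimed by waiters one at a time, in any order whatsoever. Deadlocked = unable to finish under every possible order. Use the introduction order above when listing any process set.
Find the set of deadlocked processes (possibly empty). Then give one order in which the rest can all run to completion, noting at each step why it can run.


Nothing here is deadlocked.
Key observation: every chain of waits terminates; starting from the processes that wait on nothing, all the rest unlock in turn.
One completion order for the rest: P6, P1, P7, P9, P5, P2, P4, P8, P3.
Step-by-step check:
  P6 waits on nothing -> runs at once and releases L19
  P1 waits on nothing -> runs at once and releases L17 and L8
  P7 waits on nothing -> runs at once and releases L5 and L7
  run P9 (all its waits — L19 — are resolved); releases L11 and L13
  run P5 (all its waits — L8 — are resolved); releases L14 and L15
  run P2 (all its waits — L15 — are resolved); releases L16
  run P4 (all its waits — L16 — are resolved); releases L3 and L6
  run P8 (all its waits — L17 and L6 — are resolved); releases L4 and L18
  run P3 (all its waits — L3, L13 and L14 — are resolved); releases L9 and L12


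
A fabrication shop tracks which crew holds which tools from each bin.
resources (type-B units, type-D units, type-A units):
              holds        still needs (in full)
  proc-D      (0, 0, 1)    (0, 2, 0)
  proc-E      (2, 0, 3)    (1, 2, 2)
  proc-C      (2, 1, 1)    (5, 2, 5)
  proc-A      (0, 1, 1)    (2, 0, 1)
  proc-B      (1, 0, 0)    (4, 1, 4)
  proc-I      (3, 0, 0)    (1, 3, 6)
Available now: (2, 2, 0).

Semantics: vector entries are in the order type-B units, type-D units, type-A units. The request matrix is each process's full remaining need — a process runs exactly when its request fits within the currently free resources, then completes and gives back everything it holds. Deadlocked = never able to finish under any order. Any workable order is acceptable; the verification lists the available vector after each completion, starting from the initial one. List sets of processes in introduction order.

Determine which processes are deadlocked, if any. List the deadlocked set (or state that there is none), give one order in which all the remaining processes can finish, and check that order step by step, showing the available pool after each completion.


No process is deadlocked.
Key observation: the pool covers proc-D at once, and every later process fits after earlier releases.
One completion order for the rest: proc-D, proc-A, proc-E, proc-B, proc-C, proc-I. Walking it through:
  pool = (2, 2, 0)
  proc-D needs (0, 2, 0) <= (2, 2, 0) -> finishes; pool += (0, 0, 1) = (2, 2, 1)
  proc-A needs (2, 0, 1) <= (2, 2, 1) -> finishes; pool += (0, 1, 1) = (2, 3, 2)
  proc-E needs (1, 2, 2) <= (2, 3, 2) -> finishes; pool += (2, 0, 3) = (4, 3, 5)
  proc-B needs (4, 1, 4) <= (4, 3, 5) -> finishes; pool += (1, 0, 0) = (5, 3, 5)
  proc-C needs (5, 2, 5) <= (5, 3, 5) -> finishes; pool += (2, 1, 1) = (7, 4, 6)
  proc-I needs (1, 3, 6) <= (7, 4, 6) -> finishes; pool += (3, 0, 0) = (10, 4, 6)


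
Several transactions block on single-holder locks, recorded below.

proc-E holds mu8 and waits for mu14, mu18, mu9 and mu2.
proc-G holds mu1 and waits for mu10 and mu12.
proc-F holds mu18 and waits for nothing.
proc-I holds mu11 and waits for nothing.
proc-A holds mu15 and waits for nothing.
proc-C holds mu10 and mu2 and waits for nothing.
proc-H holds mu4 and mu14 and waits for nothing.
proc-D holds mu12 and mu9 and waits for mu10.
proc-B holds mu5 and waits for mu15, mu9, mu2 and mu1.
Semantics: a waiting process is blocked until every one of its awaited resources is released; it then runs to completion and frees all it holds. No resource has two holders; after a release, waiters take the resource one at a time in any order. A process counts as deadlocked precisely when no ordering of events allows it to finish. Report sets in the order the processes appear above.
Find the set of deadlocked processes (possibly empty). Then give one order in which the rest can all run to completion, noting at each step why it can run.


The deadlocked set is empty.
Key observation: although several processes wait, no cycle exists — each chain bottoms out at a free runner.
The rest can finish in the order proc-F, proc-A, proc-C, proc-D, proc-G, proc-H, proc-B, proc-I, proc-E.
Step-by-step check:
  proc-F waits on nothing -> runs at once and releases mu18
  proc-A waits on nothing -> runs at once and releases mu15
  proc-C waits on nothing -> runs at once and releases mu10 and mu2
  proc-D waits on mu10 — all released -> runs and releases mu12 and mu9
  proc-G waits on mu10 and mu12 — all released -> runs and releases mu1
  proc-H waits on nothing -> runs at once and releases mu4 and mu14
  proc-B waits on mu15, mu9, mu2 and mu1 — all released -> runs and releases mu5
  proc-I waits on nothing -> runs at once and releases mu11
  proc-E waits on mu14, mu18, mu9 and mu2 — all released -> runs and releases mu8


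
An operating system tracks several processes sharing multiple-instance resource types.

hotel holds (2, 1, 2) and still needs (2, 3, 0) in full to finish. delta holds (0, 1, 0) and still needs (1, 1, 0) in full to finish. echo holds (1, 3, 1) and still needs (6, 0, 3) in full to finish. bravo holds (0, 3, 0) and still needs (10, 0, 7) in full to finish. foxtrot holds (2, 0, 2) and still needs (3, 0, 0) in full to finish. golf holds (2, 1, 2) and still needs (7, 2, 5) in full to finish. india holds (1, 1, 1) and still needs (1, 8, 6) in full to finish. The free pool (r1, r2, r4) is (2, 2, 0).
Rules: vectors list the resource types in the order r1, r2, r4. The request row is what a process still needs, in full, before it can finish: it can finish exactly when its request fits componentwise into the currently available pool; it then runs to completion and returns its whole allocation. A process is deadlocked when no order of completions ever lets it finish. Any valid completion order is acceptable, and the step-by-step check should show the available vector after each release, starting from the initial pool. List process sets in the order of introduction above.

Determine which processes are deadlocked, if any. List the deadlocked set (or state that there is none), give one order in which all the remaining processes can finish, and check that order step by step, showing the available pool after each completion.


The deadlocked set is empty.
Key observation: no deadlock: delta fits now, and the freed resources carry the rest through.
A valid finishing order for the others: delta, hotel, foxtrot, echo, golf, india, bravo. Verifying each step:
  pool = (2, 2, 0)
  run delta (needs (1, 1, 0), free (2, 2, 0)); after release of (0, 1, 0) the pool is (2, 3, 0)
  run hotel (needs (2, 3, 0), free (2, 3, 0)); after release of (2, 1, 2) the pool is (4, 4, 2)
  run foxtrot (needs (3, 0, 0), free (4, 4, 2)); after release of (2, 0, 2) the pool is (6, 4, 4)
  run echo (needs (6, 0, 3), free (6, 4, 4)); after release of (1, 3, 1) the pool is (7, 7, 5)
  run golf (needs (7, 2, 5), free (7, 7, 5)); after release of (2, 1, 2) the pool is (9, 8, 7)
  run india (needs (1, 8, 6), free (9, 8, 7)); after release of (1, 1, 1) the pool is (10, 9, 8)
  run bravo (needs (10, 0, 7), free (10, 9, 8)); after release of (0, 3, 0) the pool is (10, 12, 8)


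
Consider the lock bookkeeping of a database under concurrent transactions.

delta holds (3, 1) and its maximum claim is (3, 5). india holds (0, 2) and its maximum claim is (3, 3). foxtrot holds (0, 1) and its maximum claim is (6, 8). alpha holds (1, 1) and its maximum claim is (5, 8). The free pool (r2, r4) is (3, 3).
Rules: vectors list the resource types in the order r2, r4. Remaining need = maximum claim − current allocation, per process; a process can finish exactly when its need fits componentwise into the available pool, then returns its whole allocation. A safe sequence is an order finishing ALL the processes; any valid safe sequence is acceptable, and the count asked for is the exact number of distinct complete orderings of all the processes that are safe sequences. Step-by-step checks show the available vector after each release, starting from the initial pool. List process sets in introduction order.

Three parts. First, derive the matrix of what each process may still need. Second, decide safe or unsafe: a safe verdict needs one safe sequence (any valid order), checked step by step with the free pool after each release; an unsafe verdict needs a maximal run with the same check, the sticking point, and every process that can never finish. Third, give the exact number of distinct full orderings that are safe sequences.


(1) Need matrix, components ordered r2, r4:
  delta: (0, 4)
  india: (3, 1)
  foxtrot: (6, 7)
  alpha: (4, 7)
(2) The state is UNSAFE.
Key observation: after india, delta complete, (6, 6) is the best the pool ever gets, yet each leftover process wants more r4.
The run india, delta cannot be extended any further. Step-by-step check:
  pool = (3, 3)
  india: need (3, 1) fits (3, 3); releases (0, 2), pool now (3, 5)
  delta: need (0, 4) fits (3, 5); releases (3, 1), pool now (6, 6)
  blocked: foxtrot wants (6, 7), pool (6, 6) — not enough r4
  blocked: alpha wants (4, 7), pool (6, 6) — not enough r4
Permanently blocked: foxtrot and alpha.
(3) The exact count: 0 of the possible complete orderings are safe sequences.
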